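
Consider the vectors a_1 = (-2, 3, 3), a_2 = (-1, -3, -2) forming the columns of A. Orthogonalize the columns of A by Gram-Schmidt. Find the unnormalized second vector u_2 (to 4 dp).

a_1 = (-2, 3, 3); ‖a_1‖ = 4.6904, so e_1 = (-0.4264, 0.6396, 0.6396).
e_1·a_2 = (-0.4264)·(-1) + 0.6396·(-3) + 0.6396·(-2) = -2.7716.
u_2 = a_2 + 2.7716·e_1 = (-2.1818, -1.2273, -0.2273).

u_2 = (-2.1818, -1.2273, -0.2273)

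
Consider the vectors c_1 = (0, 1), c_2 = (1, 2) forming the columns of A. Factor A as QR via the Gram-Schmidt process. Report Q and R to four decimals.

Q = [[0.0000, 1.0000], [1.0000, 0.0000]], R = [[1.0000, 2.0000], [0.0000, 1.0000]]

c_1 = (0, 1); ‖c_1‖ = 1.0000, so e_1 = (0.0000, 1.0000).
e_1·c_2 = 0.0000·1 + 1.0000·2 = 2.0000.
u_2 = c_2 − 2.0000·e_1 = (1.0000, 0.0000).
‖u_2‖ = 1.0000, so e_2 = (1.0000, 0.0000).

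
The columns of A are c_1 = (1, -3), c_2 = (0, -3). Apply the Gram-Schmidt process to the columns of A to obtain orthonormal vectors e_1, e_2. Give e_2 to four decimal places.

e_1 = c_1/‖c_1‖ = (1, -3)/3.1623 = (0.3162, -0.9487).
r_{12} = e_1·c_2 = 2.8460.
u_2 = c_2 − 2.8460·e_1 = (-0.9000, -0.3000).
‖u_2‖ = 0.9487, so e_2 = (-0.9487, -0.3162).

e_2 = (-0.9487, -0.3162)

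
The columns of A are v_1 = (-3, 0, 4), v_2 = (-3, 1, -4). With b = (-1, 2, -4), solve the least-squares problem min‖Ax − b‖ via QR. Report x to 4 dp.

x = (-0.3178, 0.7221)

v_1 = (-3, 0, 4); ‖v_1‖ = 5.0000, so e_1 = (-0.6000, 0.0000, 0.8000).
e_1·v_2 = (-0.6000)·(-3) + 0.0000·1 + 0.8000·(-4) = -1.4000.
u_2 = v_2 + 1.4000·e_1 = (-3.8400, 1.0000, -2.8800).
‖u_2‖ = 4.9031, so e_2 = (-0.7832, 0.2040, -0.5874).
Qᵀb = (-2.6000, 3.5406).
Back-substitute: x_2 = 3.5406/4.9031 = 0.7221.
x_1 = (-2.6000 + 1.4000·0.7221)/5.0000 = -0.3178.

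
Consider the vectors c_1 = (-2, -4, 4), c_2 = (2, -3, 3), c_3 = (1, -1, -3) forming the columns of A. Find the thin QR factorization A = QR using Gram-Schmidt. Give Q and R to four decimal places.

q_1 = c_1/‖c_1‖ = (-2, -4, 4)/6.0000 = (-0.3333, -0.6667, 0.6667).
r_{12} = q_1·c_2 = 3.3333.
u_2 = c_2 − 3.3333·q_1 = (3.1111, -0.7778, 0.7778).
‖u_2‖ = 3.2998, so q_2 = (0.9428, -0.2357, 0.2357).
r_{13} = q_1·c_3 = -1.6667; r_{23} = q_2·c_3 = 0.4714.
u_3 = c_3 + 1.6667·q_1 − 0.4714·q_2 = (0.0000, -2.0000, -2.0000).
‖u_3‖ = 2.8284, so q_3 = (0.0000, -0.7071, -0.7071).

Q = [[-0.3333, 0.9428, 0.0000], [-0.6667, -0.2357, -0.7071], [0.6667, 0.2357, -0.7071]], R = [[6.0000, 3.3333, -1.6667], [0.0000, 3.2998, 0.4714], [0.0000, 0.0000, 2.8284]]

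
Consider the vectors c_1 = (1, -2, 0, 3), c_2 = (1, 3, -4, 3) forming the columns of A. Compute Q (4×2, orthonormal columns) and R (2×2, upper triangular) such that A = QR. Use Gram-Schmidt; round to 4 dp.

e_1 = c_1/‖c_1‖ = (1, -2, 0, 3)/3.7417 = (0.2673, -0.5345, 0.0000, 0.8018).
r_{12} = e_1·c_2 = 1.0690.
u_2 = c_2 − 1.0690·e_1 = (0.7143, 3.5714, -4.0000, 2.1429).
‖u_2‖ = 5.8187, so e_2 = (0.1228, 0.6138, -0.6874, 0.3683).

Q = [[0.2673, 0.1228], [-0.5345, 0.6138], [0.0000, -0.6874], [0.8018, 0.3683]], R = [[3.7417, 1.0690], [0.0000, 5.8187]]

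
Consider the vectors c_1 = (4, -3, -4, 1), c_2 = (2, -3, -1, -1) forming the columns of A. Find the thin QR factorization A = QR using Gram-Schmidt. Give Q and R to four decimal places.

c_1 = (4, -3, -4, 1); ‖c_1‖ = 6.4807, so q_1 = (0.6172, -0.4629, -0.6172, 0.1543).
q_1·c_2 = 0.6172·2 + (-0.4629)·(-3) + (-0.6172)·(-1) + 0.1543·(-1) = 3.0861.
u_2 = c_2 − 3.0861·q_1 = (0.0952, -1.5714, 0.9048, -1.4762).
‖u_2‖ = 2.3401, so q_2 = (0.0407, -0.6715, 0.3866, -0.6308).

Q = [[0.6172, 0.0407], [-0.4629, -0.6715], [-0.6172, 0.3866], [0.1543, -0.6308]], R = [[6.4807, 3.0861], [0.0000, 2.3401]]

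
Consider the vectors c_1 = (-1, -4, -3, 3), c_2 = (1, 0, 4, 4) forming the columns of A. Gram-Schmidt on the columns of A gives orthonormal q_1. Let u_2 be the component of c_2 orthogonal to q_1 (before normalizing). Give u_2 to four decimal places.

u_2 = (0.9714, -0.1143, 3.9143, 4.0857)

c_1 = (-1, -4, -3, 3); ‖c_1‖ = 5.9161, so q_1 = (-0.1690, -0.6761, -0.5071, 0.5071).
q_1·c_2 = (-0.1690)·1 + (-0.6761)·0 + (-0.5071)·4 + 0.5071·4 = -0.1690.
u_2 = c_2 + 0.1690·q_1 = (0.9714, -0.1143, 3.9143, 4.0857).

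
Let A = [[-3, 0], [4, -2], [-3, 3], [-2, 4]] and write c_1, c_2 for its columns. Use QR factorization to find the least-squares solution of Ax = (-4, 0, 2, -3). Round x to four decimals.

c_1 = (-3, 4, -3, -2); ‖c_1‖ = 6.1644, so e_1 = (-0.4867, 0.6489, -0.4867, -0.3244).
e_1·c_2 = (-0.4867)·0 + 0.6489·(-2) + (-0.4867)·3 + (-0.3244)·4 = -4.0555.
u_2 = c_2 + 4.0555·e_1 = (-1.9737, 0.6316, 1.0263, 2.6842).
‖u_2‖ = 3.5430, so e_2 = (-0.5571, 0.1783, 0.2897, 0.7576).
Qᵀb = (1.9467, 0.5348).
Back-substitute: x_2 = 0.5348/3.5430 = 0.1509.
x_1 = (1.9467 + 4.0555·0.1509)/6.1644 = 0.4151.

x = (0.4151, 0.1509)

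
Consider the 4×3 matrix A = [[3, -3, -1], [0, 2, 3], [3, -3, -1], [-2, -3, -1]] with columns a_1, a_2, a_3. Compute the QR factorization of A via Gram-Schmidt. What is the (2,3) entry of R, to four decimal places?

r_{23} = 2.5921

a_1 = (3, 0, 3, -2); ‖a_1‖ = 4.6904, so e_1 = (0.6396, 0.0000, 0.6396, -0.4264).
e_1·a_2 = 0.6396·(-3) + 0.0000·2 + 0.6396·(-3) + (-0.4264)·(-3) = -2.5584.
u_2 = a_2 + 2.5584·e_1 = (-1.3636, 2.0000, -1.3636, -4.0909).
‖u_2‖ = 4.9452, so e_2 = (-0.2758, 0.4044, -0.2758, -0.8273).
r_{23} = e_2·a_3 = 2.5921.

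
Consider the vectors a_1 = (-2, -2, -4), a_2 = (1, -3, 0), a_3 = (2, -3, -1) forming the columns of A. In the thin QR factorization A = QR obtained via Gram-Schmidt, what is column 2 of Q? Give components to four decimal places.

q_2 = (0.4364, -0.8729, 0.2182)

q_1 = a_1/‖a_1‖ = (-2, -2, -4)/4.8990 = (-0.4082, -0.4082, -0.8165).
r_{12} = q_1·a_2 = 0.8165.
u_2 = a_2 − 0.8165·q_1 = (1.3333, -2.6667, 0.6667).
‖u_2‖ = 3.0551, so q_2 = (0.4364, -0.8729, 0.2182).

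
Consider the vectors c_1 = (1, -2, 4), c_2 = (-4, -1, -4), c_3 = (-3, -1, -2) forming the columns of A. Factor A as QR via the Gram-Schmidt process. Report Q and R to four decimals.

c_1 = (1, -2, 4); ‖c_1‖ = 4.5826, so e_1 = (0.2182, -0.4364, 0.8729).
e_1·c_2 = 0.2182·(-4) + (-0.4364)·(-1) + 0.8729·(-4) = -3.9279.
u_2 = c_2 + 3.9279·e_1 = (-3.1429, -2.7143, -0.5714).
‖u_2‖ = 4.1918, so e_2 = (-0.7498, -0.6475, -0.1363).
e_1·c_3 = 0.2182·(-3) + (-0.4364)·(-1) + 0.8729·(-2) = -1.9640; e_2·c_3 = (-0.7498)·(-3) + (-0.6475)·(-1) + (-0.1363)·(-2) = 3.1694.
u_3 = c_3 + 1.9640·e_1 − 3.1694·e_2 = (-0.1951, 0.1951, 0.1463).
‖u_3‖ = 0.3123, so e_3 = (-0.6247, 0.6247, 0.4685).

Q = [[0.2182, -0.7498, -0.6247], [-0.4364, -0.6475, 0.6247], [0.8729, -0.1363, 0.4685]], R = [[4.5826, -3.9279, -1.9640], [0.0000, 4.1918, 3.1694], [0.0000, 0.0000, 0.3123]]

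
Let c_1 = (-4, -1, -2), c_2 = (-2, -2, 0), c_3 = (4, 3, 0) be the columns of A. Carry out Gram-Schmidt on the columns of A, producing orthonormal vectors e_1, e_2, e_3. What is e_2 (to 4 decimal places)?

e_1 = c_1/‖c_1‖ = (-4, -1, -2)/4.5826 = (-0.8729, -0.2182, -0.4364).
r_{12} = e_1·c_2 = 2.1822.
u_2 = c_2 − 2.1822·e_1 = (-0.0952, -1.5238, 0.9524).
‖u_2‖ = 1.7995, so e_2 = (-0.0529, -0.8468, 0.5293).

e_2 = (-0.0529, -0.8468, 0.5293)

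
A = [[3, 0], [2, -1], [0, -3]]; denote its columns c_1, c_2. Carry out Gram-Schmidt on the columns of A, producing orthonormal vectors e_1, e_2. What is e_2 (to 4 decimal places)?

e_2 = (0.1482, -0.2224, -0.9636)

c_1 = (3, 2, 0); ‖c_1‖ = 3.6056, so e_1 = (0.8321, 0.5547, 0.0000).
e_1·c_2 = 0.8321·0 + 0.5547·(-1) + 0.0000·(-3) = -0.5547.
u_2 = c_2 + 0.5547·e_1 = (0.4615, -0.6923, -3.0000).
‖u_2‖ = 3.1132, so e_2 = (0.1482, -0.2224, -0.9636).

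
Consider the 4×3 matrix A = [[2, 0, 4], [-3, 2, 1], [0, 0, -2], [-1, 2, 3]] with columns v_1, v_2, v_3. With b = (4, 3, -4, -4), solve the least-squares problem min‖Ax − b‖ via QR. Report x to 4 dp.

x = (-4.6250, -7.7500, 2.8750)

v_1 = (2, -3, 0, -1); ‖v_1‖ = 3.7417, so e_1 = (0.5345, -0.8018, 0.0000, -0.2673).
e_1·v_2 = 0.5345·0 + (-0.8018)·2 + 0.0000·0 + (-0.2673)·2 = -2.1381.
u_2 = v_2 + 2.1381·e_1 = (1.1429, 0.2857, 0.0000, 1.4286).
‖u_2‖ = 1.8516, so e_2 = (0.6172, 0.1543, 0.0000, 0.7715).
e_1·v_3 = 0.5345·4 + (-0.8018)·1 + 0.0000·(-2) + (-0.2673)·3 = 0.5345; e_2·v_3 = 0.6172·4 + 0.1543·1 + 0.0000·(-2) + 0.7715·3 = 4.9377.
u_3 = v_3 − 0.5345·e_1 − 4.9377·e_2 = (0.6667, 0.6667, -2.0000, -0.6667).
‖u_3‖ = 2.3094, so e_3 = (0.2887, 0.2887, -0.8660, -0.2887).
Qᵀb = (0.8018, -0.1543, 6.6395).
Back-substitute: x_3 = 6.6395/2.3094 = 2.8750.
x_2 = (-0.1543 − 4.9377·2.8750)/1.8516 = -7.7500.
x_1 = (0.8018 + 2.1381·(-7.7500) − 0.5345·2.8750)/3.7417 = -4.6250.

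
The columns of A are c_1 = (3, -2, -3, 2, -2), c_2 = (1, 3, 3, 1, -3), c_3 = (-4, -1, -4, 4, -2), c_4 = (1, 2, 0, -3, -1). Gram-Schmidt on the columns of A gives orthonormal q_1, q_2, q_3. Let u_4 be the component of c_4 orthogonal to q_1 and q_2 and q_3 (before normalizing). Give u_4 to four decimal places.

c_1 = (3, -2, -3, 2, -2); ‖c_1‖ = 5.4772, so q_1 = (0.5477, -0.3651, -0.5477, 0.3651, -0.3651).
q_1·c_2 = 0.5477·1 + (-0.3651)·3 + (-0.5477)·3 + 0.3651·1 + (-0.3651)·(-3) = -0.7303.
u_2 = c_2 + 0.7303·q_1 = (1.4000, 2.7333, 2.6000, 1.2667, -3.2667).
‖u_2‖ = 5.3354, so q_2 = (0.2624, 0.5123, 0.4873, 0.2374, -0.6123).
q_1·c_3 = 0.5477·(-4) + (-0.3651)·(-1) + (-0.5477)·(-4) + 0.3651·4 + (-0.3651)·(-2) = 2.5560; q_2·c_3 = 0.2624·(-4) + 0.5123·(-1) + 0.4873·(-4) + 0.2374·4 + (-0.6123)·(-2) = -1.3370.
u_3 = c_3 − 2.5560·q_1 + 1.3370·q_2 = (-5.0492, 0.6183, -1.9485, 3.3841, -1.8852).
‖u_3‖ = 6.6842, so q_3 = (-0.7554, 0.0925, -0.2915, 0.5063, -0.2820).
q_1·c_4 = 0.5477·1 + (-0.3651)·2 + (-0.5477)·0 + 0.3651·(-3) + (-0.3651)·(-1) = -0.9129; q_2·c_4 = 0.2624·1 + 0.5123·2 + 0.4873·0 + 0.2374·(-3) + (-0.6123)·(-1) = 1.1870; q_3·c_4 = (-0.7554)·1 + 0.0925·2 + (-0.2915)·0 + 0.5063·(-3) + (-0.2820)·(-1) = -1.8072.
u_4 = c_4 + 0.9129·q_1 − 1.1870·q_2 + 1.8072·q_3 = (-0.1766, 1.2257, -1.6053, -2.0335, -1.1163).

u_4 = (-0.1766, 1.2257, -1.6053, -2.0335, -1.1163)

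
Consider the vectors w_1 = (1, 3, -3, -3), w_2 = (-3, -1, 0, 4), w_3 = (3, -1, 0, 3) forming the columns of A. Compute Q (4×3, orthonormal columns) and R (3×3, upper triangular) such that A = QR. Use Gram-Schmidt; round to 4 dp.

Q = [[0.1890, -0.6205, 0.7601], [0.5669, 0.2445, 0.0199], [-0.5669, -0.5077, -0.3018], [-0.5669, 0.5453, 0.5751]], R = [[5.2915, -3.4017, -1.7008], [0.0000, 3.7985, -0.4701], [0.0000, 0.0000, 3.9857]]

w_1 = (1, 3, -3, -3); ‖w_1‖ = 5.2915, so q_1 = (0.1890, 0.5669, -0.5669, -0.5669).
q_1·w_2 = 0.1890·(-3) + 0.5669·(-1) + (-0.5669)·0 + (-0.5669)·4 = -3.4017.
u_2 = w_2 + 3.4017·q_1 = (-2.3571, 0.9286, -1.9286, 2.0714).
‖u_2‖ = 3.7985, so q_2 = (-0.6205, 0.2445, -0.5077, 0.5453).
q_1·w_3 = 0.1890·3 + 0.5669·(-1) + (-0.5669)·0 + (-0.5669)·3 = -1.7008; q_2·w_3 = (-0.6205)·3 + 0.2445·(-1) + (-0.5077)·0 + 0.5453·3 = -0.4701.
u_3 = w_3 + 1.7008·q_1 + 0.4701·q_2 = (3.0297, 0.0792, -1.2030, 2.2921).
‖u_3‖ = 3.9857, so q_3 = (0.7601, 0.0199, -0.3018, 0.5751).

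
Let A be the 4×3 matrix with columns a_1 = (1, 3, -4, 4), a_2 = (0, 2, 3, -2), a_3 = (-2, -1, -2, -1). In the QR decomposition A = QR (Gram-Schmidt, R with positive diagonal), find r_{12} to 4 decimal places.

a_1 = (1, 3, -4, 4); ‖a_1‖ = 6.4807, so q_1 = (0.1543, 0.4629, -0.6172, 0.6172).
r_{12} = q_1·a_2 = -2.1602.

r_{12} = -2.1602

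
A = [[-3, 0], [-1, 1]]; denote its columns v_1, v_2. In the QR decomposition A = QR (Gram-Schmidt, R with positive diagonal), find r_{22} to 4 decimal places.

r_{22} = 0.9487

e_1 = v_1/‖v_1‖ = (-3, -1)/3.1623 = (-0.9487, -0.3162).
r_{12} = e_1·v_2 = -0.3162.
u_2 = v_2 + 0.3162·e_1 = (-0.3000, 0.9000).
r_{22} = ‖u_2‖ = 0.9487.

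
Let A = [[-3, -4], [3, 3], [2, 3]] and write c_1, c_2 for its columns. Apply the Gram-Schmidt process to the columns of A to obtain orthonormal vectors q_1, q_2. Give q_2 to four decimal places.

q_2 = (-0.3424, -0.7337, 0.5869)

c_1 = (-3, 3, 2); ‖c_1‖ = 4.6904, so q_1 = (-0.6396, 0.6396, 0.4264).
q_1·c_2 = (-0.6396)·(-4) + 0.6396·3 + 0.4264·3 = 5.7564.
u_2 = c_2 − 5.7564·q_1 = (-0.3182, -0.6818, 0.5455).
‖u_2‖ = 0.9293, so q_2 = (-0.3424, -0.7337, 0.5869).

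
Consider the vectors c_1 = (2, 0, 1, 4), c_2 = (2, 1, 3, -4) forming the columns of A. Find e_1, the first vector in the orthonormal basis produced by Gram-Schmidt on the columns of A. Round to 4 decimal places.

c_1 = (2, 0, 1, 4); ‖c_1‖ = 4.5826, so e_1 = (0.4364, 0.0000, 0.2182, 0.8729).

e_1 = (0.4364, 0.0000, 0.2182, 0.8729)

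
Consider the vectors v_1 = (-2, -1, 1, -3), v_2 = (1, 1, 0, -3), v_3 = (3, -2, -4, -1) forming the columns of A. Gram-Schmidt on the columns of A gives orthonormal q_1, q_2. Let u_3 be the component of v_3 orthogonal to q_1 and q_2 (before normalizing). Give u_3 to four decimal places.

v_1 = (-2, -1, 1, -3); ‖v_1‖ = 3.8730, so q_1 = (-0.5164, -0.2582, 0.2582, -0.7746).
q_1·v_2 = (-0.5164)·1 + (-0.2582)·1 + 0.2582·0 + (-0.7746)·(-3) = 1.5492.
u_2 = v_2 − 1.5492·q_1 = (1.8000, 1.4000, -0.4000, -1.8000).
‖u_2‖ = 2.9326, so q_2 = (0.6138, 0.4774, -0.1364, -0.6138).
q_1·v_3 = (-0.5164)·3 + (-0.2582)·(-2) + 0.2582·(-4) + (-0.7746)·(-1) = -1.2910; q_2·v_3 = 0.6138·3 + 0.4774·(-2) + (-0.1364)·(-4) + (-0.6138)·(-1) = 2.0460.
u_3 = v_3 + 1.2910·q_1 − 2.0460·q_2 = (1.0775, -3.3101, -3.3876, -0.7442).

u_3 = (1.0775, -3.3101, -3.3876, -0.7442)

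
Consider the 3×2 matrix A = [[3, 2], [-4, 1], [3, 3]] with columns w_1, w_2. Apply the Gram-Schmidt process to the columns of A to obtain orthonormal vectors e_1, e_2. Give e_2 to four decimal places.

e_2 = (0.3186, 0.7100, 0.6281)

e_1 = w_1/‖w_1‖ = (3, -4, 3)/5.8310 = (0.5145, -0.6860, 0.5145).
r_{12} = e_1·w_2 = 1.8865.
u_2 = w_2 − 1.8865·e_1 = (1.0294, 2.2941, 2.0294).
‖u_2‖ = 3.2313, so e_2 = (0.3186, 0.7100, 0.6281).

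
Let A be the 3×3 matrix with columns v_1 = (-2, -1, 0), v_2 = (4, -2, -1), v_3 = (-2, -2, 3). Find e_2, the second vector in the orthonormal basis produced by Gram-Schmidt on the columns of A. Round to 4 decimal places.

v_1 = (-2, -1, 0); ‖v_1‖ = 2.2361, so e_1 = (-0.8944, -0.4472, 0.0000).
e_1·v_2 = (-0.8944)·4 + (-0.4472)·(-2) + 0.0000·(-1) = -2.6833.
u_2 = v_2 + 2.6833·e_1 = (1.6000, -3.2000, -1.0000).
‖u_2‖ = 3.7148, so e_2 = (0.4307, -0.8614, -0.2692).

e_2 = (0.4307, -0.8614, -0.2692)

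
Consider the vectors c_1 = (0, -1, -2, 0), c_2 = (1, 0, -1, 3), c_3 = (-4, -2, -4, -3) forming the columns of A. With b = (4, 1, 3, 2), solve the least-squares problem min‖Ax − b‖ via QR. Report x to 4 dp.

x = (1.0465, -0.4767, -1.1279)

c_1 = (0, -1, -2, 0); ‖c_1‖ = 2.2361, so e_1 = (0.0000, -0.4472, -0.8944, 0.0000).
e_1·c_2 = 0.0000·1 + (-0.4472)·0 + (-0.8944)·(-1) + 0.0000·3 = 0.8944.
u_2 = c_2 − 0.8944·e_1 = (1.0000, 0.4000, -0.2000, 3.0000).
‖u_2‖ = 3.1937, so e_2 = (0.3131, 0.1252, -0.0626, 0.9393).
e_1·c_3 = 0.0000·(-4) + (-0.4472)·(-2) + (-0.8944)·(-4) + 0.0000·(-3) = 4.4721; e_2·c_3 = 0.3131·(-4) + 0.1252·(-2) + (-0.0626)·(-4) + 0.9393·(-3) = -4.0705.
u_3 = c_3 − 4.4721·e_1 + 4.0705·e_2 = (-2.7255, 0.5098, -0.2549, 0.8235).
‖u_3‖ = 2.9037, so e_3 = (-0.9386, 0.1756, -0.0878, 0.2836).
Qᵀb = (-3.1305, 3.0685, -3.2751).
Back-substitute: x_3 = -3.2751/2.9037 = -1.1279.
x_2 = (3.0685 + 4.0705·(-1.1279))/3.1937 = -0.4767.
x_1 = (-3.1305 − 0.8944·(-0.4767) − 4.4721·(-1.1279))/2.2361 = 1.0465.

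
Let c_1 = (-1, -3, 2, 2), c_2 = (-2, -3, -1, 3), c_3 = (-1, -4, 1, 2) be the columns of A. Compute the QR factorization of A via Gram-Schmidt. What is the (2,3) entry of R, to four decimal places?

c_1 = (-1, -3, 2, 2); ‖c_1‖ = 4.2426, so q_1 = (-0.2357, -0.7071, 0.4714, 0.4714).
q_1·c_2 = (-0.2357)·(-2) + (-0.7071)·(-3) + 0.4714·(-1) + 0.4714·3 = 3.5355.
u_2 = c_2 − 3.5355·q_1 = (-1.1667, -0.5000, -2.6667, 1.3333).
‖u_2‖ = 3.2404, so q_2 = (-0.3600, -0.1543, -0.8230, 0.4115).
r_{23} = q_2·c_3 = 0.9773.

r_{23} = 0.9773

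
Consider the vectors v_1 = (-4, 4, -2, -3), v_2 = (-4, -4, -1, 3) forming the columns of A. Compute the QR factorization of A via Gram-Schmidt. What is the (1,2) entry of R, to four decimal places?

r_{12} = -1.0435

v_1 = (-4, 4, -2, -3); ‖v_1‖ = 6.7082, so q_1 = (-0.5963, 0.5963, -0.2981, -0.4472).
r_{12} = q_1·v_2 = -1.0435.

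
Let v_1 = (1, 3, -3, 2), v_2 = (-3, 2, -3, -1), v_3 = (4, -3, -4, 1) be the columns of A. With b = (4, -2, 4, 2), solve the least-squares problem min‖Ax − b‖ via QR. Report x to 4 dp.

x = (0.2255, -1.4317, -0.0965)

v_1 = (1, 3, -3, 2); ‖v_1‖ = 4.7958, so q_1 = (0.2085, 0.6255, -0.6255, 0.4170).
q_1·v_2 = 0.2085·(-3) + 0.6255·2 + (-0.6255)·(-3) + 0.4170·(-1) = 2.0851.
u_2 = v_2 − 2.0851·q_1 = (-3.4348, 0.6957, -1.6957, -1.8696).
‖u_2‖ = 4.3188, so q_2 = (-0.7953, 0.1611, -0.3926, -0.4329).
q_1·v_3 = 0.2085·4 + 0.6255·(-3) + (-0.6255)·(-4) + 0.4170·1 = 1.8766; q_2·v_3 = (-0.7953)·4 + 0.1611·(-3) + (-0.3926)·(-4) + (-0.4329)·1 = -2.5269.
u_3 = v_3 − 1.8766·q_1 + 2.5269·q_2 = (1.5991, -3.7669, -3.8182, -0.8765).
‖u_3‖ = 5.6651, so q_3 = (0.2823, -0.6649, -0.6740, -0.1547).
Qᵀb = (-2.0851, -5.9396, -0.5464).
Back-substitute: x_3 = -0.5464/5.6651 = -0.0965.
x_2 = (-5.9396 + 2.5269·(-0.0965))/4.3188 = -1.4317.
x_1 = (-2.0851 − 2.0851·(-1.4317) − 1.8766·(-0.0965))/4.7958 = 0.2255.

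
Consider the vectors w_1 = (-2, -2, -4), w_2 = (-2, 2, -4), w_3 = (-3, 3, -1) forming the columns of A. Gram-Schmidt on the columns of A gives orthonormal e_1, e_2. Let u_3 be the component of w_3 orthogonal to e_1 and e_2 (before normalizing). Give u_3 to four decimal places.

u_3 = (-2.0000, 0.0000, 1.0000)

w_1 = (-2, -2, -4); ‖w_1‖ = 4.8990, so e_1 = (-0.4082, -0.4082, -0.8165).
e_1·w_2 = (-0.4082)·(-2) + (-0.4082)·2 + (-0.8165)·(-4) = 3.2660.
u_2 = w_2 − 3.2660·e_1 = (-0.6667, 3.3333, -1.3333).
‖u_2‖ = 3.6515, so e_2 = (-0.1826, 0.9129, -0.3651).
e_1·w_3 = (-0.4082)·(-3) + (-0.4082)·3 + (-0.8165)·(-1) = 0.8165; e_2·w_3 = (-0.1826)·(-3) + 0.9129·3 + (-0.3651)·(-1) = 3.6515.
u_3 = w_3 − 0.8165·e_1 − 3.6515·e_2 = (-2.0000, 0.0000, 1.0000).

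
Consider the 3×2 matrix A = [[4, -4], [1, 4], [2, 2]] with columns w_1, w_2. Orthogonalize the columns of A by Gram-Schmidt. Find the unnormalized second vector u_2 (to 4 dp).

w_1 = (4, 1, 2); ‖w_1‖ = 4.5826, so e_1 = (0.8729, 0.2182, 0.4364).
e_1·w_2 = 0.8729·(-4) + 0.2182·4 + 0.4364·2 = -1.7457.
u_2 = w_2 + 1.7457·e_1 = (-2.4762, 4.3810, 2.7619).

u_2 = (-2.4762, 4.3810, 2.7619)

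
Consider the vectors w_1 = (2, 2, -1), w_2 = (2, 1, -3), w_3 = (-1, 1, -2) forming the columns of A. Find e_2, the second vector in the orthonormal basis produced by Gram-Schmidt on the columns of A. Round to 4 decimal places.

e_2 = (0.0000, -0.4472, -0.8944)

w_1 = (2, 2, -1); ‖w_1‖ = 3.0000, so e_1 = (0.6667, 0.6667, -0.3333).
e_1·w_2 = 0.6667·2 + 0.6667·1 + (-0.3333)·(-3) = 3.0000.
u_2 = w_2 − 3.0000·e_1 = (0.0000, -1.0000, -2.0000).
‖u_2‖ = 2.2361, so e_2 = (0.0000, -0.4472, -0.8944).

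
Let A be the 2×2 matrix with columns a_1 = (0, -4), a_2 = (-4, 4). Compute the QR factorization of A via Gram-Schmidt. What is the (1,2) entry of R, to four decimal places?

a_1 = (0, -4); ‖a_1‖ = 4.0000, so e_1 = (0.0000, -1.0000).
r_{12} = e_1·a_2 = -4.0000.

r_{12} = -4.0000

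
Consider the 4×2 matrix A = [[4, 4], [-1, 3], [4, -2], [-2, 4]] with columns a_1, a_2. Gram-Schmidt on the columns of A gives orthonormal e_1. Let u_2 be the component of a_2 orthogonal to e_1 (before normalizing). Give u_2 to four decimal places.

u_2 = (4.3243, 2.9189, -1.6757, 3.8378)

e_1 = a_1/‖a_1‖ = (4, -1, 4, -2)/6.0828 = (0.6576, -0.1644, 0.6576, -0.3288).
r_{12} = e_1·a_2 = -0.4932.
u_2 = a_2 + 0.4932·e_1 = (4.3243, 2.9189, -1.6757, 3.8378).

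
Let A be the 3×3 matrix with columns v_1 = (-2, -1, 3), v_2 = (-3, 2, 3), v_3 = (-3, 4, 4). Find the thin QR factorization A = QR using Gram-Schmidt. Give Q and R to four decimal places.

Q = [[-0.5345, -0.3627, 0.7634], [-0.2673, 0.9294, 0.2545], [0.8018, 0.0680, 0.5937]], R = [[3.7417, 3.4744, 3.7417], [0.0000, 3.1510, 5.0778], [0.0000, 0.0000, 1.1026]]

q_1 = v_1/‖v_1‖ = (-2, -1, 3)/3.7417 = (-0.5345, -0.2673, 0.8018).
r_{12} = q_1·v_2 = 3.4744.
u_2 = v_2 − 3.4744·q_1 = (-1.1429, 2.9286, 0.2143).
‖u_2‖ = 3.1510, so q_2 = (-0.3627, 0.9294, 0.0680).
r_{13} = q_1·v_3 = 3.7417; r_{23} = q_2·v_3 = 5.0778.
u_3 = v_3 − 3.7417·q_1 − 5.0778·q_2 = (0.8417, 0.2806, 0.6547).
‖u_3‖ = 1.1026, so q_3 = (0.7634, 0.2545, 0.5937).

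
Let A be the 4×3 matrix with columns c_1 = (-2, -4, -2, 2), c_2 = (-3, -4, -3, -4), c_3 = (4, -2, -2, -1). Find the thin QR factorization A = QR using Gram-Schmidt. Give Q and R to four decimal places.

Q = [[-0.3780, -0.2630, 0.8817], [-0.7559, -0.1912, -0.3183], [-0.3780, -0.2630, -0.3361], [0.3780, -0.9084, -0.0909]], R = [[5.2915, 3.7796, 0.3780], [0.0000, 5.9761, 0.7649], [0.0000, 0.0000, 4.9267]]

c_1 = (-2, -4, -2, 2); ‖c_1‖ = 5.2915, so e_1 = (-0.3780, -0.7559, -0.3780, 0.3780).
e_1·c_2 = (-0.3780)·(-3) + (-0.7559)·(-4) + (-0.3780)·(-3) + 0.3780·(-4) = 3.7796.
u_2 = c_2 − 3.7796·e_1 = (-1.5714, -1.1429, -1.5714, -5.4286).
‖u_2‖ = 5.9761, so e_2 = (-0.2630, -0.1912, -0.2630, -0.9084).
e_1·c_3 = (-0.3780)·4 + (-0.7559)·(-2) + (-0.3780)·(-2) + 0.3780·(-1) = 0.3780; e_2·c_3 = (-0.2630)·4 + (-0.1912)·(-2) + (-0.2630)·(-2) + (-0.9084)·(-1) = 0.7649.
u_3 = c_3 − 0.3780·e_1 − 0.7649·e_2 = (4.3440, -1.5680, -1.6560, -0.4480).
‖u_3‖ = 4.9267, so e_3 = (0.8817, -0.3183, -0.3361, -0.0909).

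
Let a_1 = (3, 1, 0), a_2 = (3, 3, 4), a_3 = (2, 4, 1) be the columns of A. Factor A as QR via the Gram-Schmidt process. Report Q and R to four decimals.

a_1 = (3, 1, 0); ‖a_1‖ = 3.1623, so e_1 = (0.9487, 0.3162, 0.0000).
e_1·a_2 = 0.9487·3 + 0.3162·3 + 0.0000·4 = 3.7947.
u_2 = a_2 − 3.7947·e_1 = (-0.6000, 1.8000, 4.0000).
‖u_2‖ = 4.4272, so e_2 = (-0.1355, 0.4066, 0.9035).
e_1·a_3 = 0.9487·2 + 0.3162·4 + 0.0000·1 = 3.1623; e_2·a_3 = (-0.1355)·2 + 0.4066·4 + 0.9035·1 = 2.2588.
u_3 = a_3 − 3.1623·e_1 − 2.2588·e_2 = (-0.6939, 2.0816, -1.0408).
‖u_3‖ = 2.4286, so e_3 = (-0.2857, 0.8571, -0.4286).

Q = [[0.9487, -0.1355, -0.2857], [0.3162, 0.4066, 0.8571], [0.0000, 0.9035, -0.4286]], R = [[3.1623, 3.7947, 3.1623], [0.0000, 4.4272, 2.2588], [0.0000, 0.0000, 2.4286]]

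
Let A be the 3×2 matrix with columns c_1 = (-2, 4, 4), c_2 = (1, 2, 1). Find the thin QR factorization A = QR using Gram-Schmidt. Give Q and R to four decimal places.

c_1 = (-2, 4, 4); ‖c_1‖ = 6.0000, so q_1 = (-0.3333, 0.6667, 0.6667).
q_1·c_2 = (-0.3333)·1 + 0.6667·2 + 0.6667·1 = 1.6667.
u_2 = c_2 − 1.6667·q_1 = (1.5556, 0.8889, -0.1111).
‖u_2‖ = 1.7951, so q_2 = (0.8666, 0.4952, -0.0619).

Q = [[-0.3333, 0.8666], [0.6667, 0.4952], [0.6667, -0.0619]], R = [[6.0000, 1.6667], [0.0000, 1.7951]]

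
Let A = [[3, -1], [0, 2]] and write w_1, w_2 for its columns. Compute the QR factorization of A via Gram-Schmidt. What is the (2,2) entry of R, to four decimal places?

r_{22} = 2.0000

q_1 = w_1/‖w_1‖ = (3, 0)/3.0000 = (1.0000, 0.0000).
r_{12} = q_1·w_2 = -1.0000.
u_2 = w_2 + 1.0000·q_1 = (0.0000, 2.0000).
r_{22} = ‖u_2‖ = 2.0000.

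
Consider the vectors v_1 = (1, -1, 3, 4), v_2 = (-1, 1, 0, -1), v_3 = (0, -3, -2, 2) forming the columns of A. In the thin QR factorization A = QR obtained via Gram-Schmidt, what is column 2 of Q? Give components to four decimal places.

q_2 = (-0.6025, 0.6025, 0.5164, -0.0861)

v_1 = (1, -1, 3, 4); ‖v_1‖ = 5.1962, so q_1 = (0.1925, -0.1925, 0.5774, 0.7698).
q_1·v_2 = 0.1925·(-1) + (-0.1925)·1 + 0.5774·0 + 0.7698·(-1) = -1.1547.
u_2 = v_2 + 1.1547·q_1 = (-0.7778, 0.7778, 0.6667, -0.1111).
‖u_2‖ = 1.2910, so q_2 = (-0.6025, 0.6025, 0.5164, -0.0861).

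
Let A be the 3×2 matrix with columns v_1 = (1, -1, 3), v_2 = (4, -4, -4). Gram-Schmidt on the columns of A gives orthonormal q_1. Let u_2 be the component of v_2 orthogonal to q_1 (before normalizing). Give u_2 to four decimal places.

q_1 = v_1/‖v_1‖ = (1, -1, 3)/3.3166 = (0.3015, -0.3015, 0.9045).
r_{12} = q_1·v_2 = -1.2060.
u_2 = v_2 + 1.2060·q_1 = (4.3636, -4.3636, -2.9091).

u_2 = (4.3636, -4.3636, -2.9091)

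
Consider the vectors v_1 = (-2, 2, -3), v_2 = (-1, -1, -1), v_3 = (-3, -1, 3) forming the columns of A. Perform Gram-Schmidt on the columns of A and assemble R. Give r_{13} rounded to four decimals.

r_{13} = -1.2127

e_1 = v_1/‖v_1‖ = (-2, 2, -3)/4.1231 = (-0.4851, 0.4851, -0.7276).
r_{13} = e_1·v_3 = -1.2127.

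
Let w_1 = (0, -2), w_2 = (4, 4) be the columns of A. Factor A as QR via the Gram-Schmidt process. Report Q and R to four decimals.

Q = [[0.0000, 1.0000], [-1.0000, 0.0000]], R = [[2.0000, -4.0000], [0.0000, 4.0000]]

w_1 = (0, -2); ‖w_1‖ = 2.0000, so q_1 = (0.0000, -1.0000).
q_1·w_2 = 0.0000·4 + (-1.0000)·4 = -4.0000.
u_2 = w_2 + 4.0000·q_1 = (4.0000, 0.0000).
‖u_2‖ = 4.0000, so q_2 = (1.0000, 0.0000).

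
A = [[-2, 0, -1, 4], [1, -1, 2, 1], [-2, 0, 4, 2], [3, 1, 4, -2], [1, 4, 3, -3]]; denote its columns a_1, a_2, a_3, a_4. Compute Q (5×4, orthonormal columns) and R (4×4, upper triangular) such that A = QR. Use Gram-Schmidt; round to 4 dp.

a_1 = (-2, 1, -2, 3, 1); ‖a_1‖ = 4.3589, so e_1 = (-0.4588, 0.2294, -0.4588, 0.6882, 0.2294).
e_1·a_2 = (-0.4588)·0 + 0.2294·(-1) + (-0.4588)·0 + 0.6882·1 + 0.2294·4 = 1.3765.
u_2 = a_2 − 1.3765·e_1 = (0.6316, -1.3158, 0.6316, 0.0526, 3.6842).
‖u_2‖ = 4.0131, so e_2 = (0.1574, -0.3279, 0.1574, 0.0131, 0.9180).
e_1·a_3 = (-0.4588)·(-1) + 0.2294·2 + (-0.4588)·4 + 0.6882·4 + 0.2294·3 = 2.5236; e_2·a_3 = 0.1574·(-1) + (-0.3279)·2 + 0.1574·4 + 0.0131·4 + 0.9180·3 = 2.6230.
u_3 = a_3 − 2.5236·e_1 − 2.6230·e_2 = (-0.2549, 2.2810, 4.7451, 2.2288, 0.0131).
‖u_3‖ = 5.7229, so e_3 = (-0.0445, 0.3986, 0.8291, 0.3894, 0.0023).
e_1·a_4 = (-0.4588)·4 + 0.2294·1 + (-0.4588)·2 + 0.6882·(-2) + 0.2294·(-3) = -4.5883; e_2·a_4 = 0.1574·4 + (-0.3279)·1 + 0.1574·2 + 0.0131·(-2) + 0.9180·(-3) = -2.1639; e_3·a_4 = (-0.0445)·4 + 0.3986·1 + 0.8291·2 + 0.3894·(-2) + 0.0023·(-3) = 1.0930.
u_4 = a_4 + 4.5883·e_1 + 2.1639·e_2 − 1.0930·e_3 = (2.2840, 0.9075, -0.6709, 0.7606, 0.0367).
‖u_4‖ = 2.6590, so e_4 = (0.8590, 0.3413, -0.2523, 0.2861, 0.0138).

Q = [[-0.4588, 0.1574, -0.0445, 0.8590], [0.2294, -0.3279, 0.3986, 0.3413], [-0.4588, 0.1574, 0.8291, -0.2523], [0.6882, 0.0131, 0.3894, 0.2861], [0.2294, 0.9180, 0.0023, 0.0138]], R = [[4.3589, 1.3765, 2.5236, -4.5883], [0.0000, 4.0131, 2.6230, -2.1639], [0.0000, 0.0000, 5.7229, 1.0930], [0.0000, 0.0000, 0.0000, 2.6590]]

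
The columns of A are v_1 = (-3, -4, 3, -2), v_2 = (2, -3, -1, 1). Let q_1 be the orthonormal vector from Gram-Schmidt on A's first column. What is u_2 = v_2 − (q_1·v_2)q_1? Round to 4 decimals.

v_1 = (-3, -4, 3, -2); ‖v_1‖ = 6.1644, so q_1 = (-0.4867, -0.6489, 0.4867, -0.3244).
q_1·v_2 = (-0.4867)·2 + (-0.6489)·(-3) + 0.4867·(-1) + (-0.3244)·1 = 0.1622.
u_2 = v_2 − 0.1622·q_1 = (2.0789, -2.8947, -1.0789, 1.0526).

u_2 = (2.0789, -2.8947, -1.0789, 1.0526)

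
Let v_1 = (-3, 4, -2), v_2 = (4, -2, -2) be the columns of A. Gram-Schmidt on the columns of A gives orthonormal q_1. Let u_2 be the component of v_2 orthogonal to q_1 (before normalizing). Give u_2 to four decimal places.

v_1 = (-3, 4, -2); ‖v_1‖ = 5.3852, so q_1 = (-0.5571, 0.7428, -0.3714).
q_1·v_2 = (-0.5571)·4 + 0.7428·(-2) + (-0.3714)·(-2) = -2.9711.
u_2 = v_2 + 2.9711·q_1 = (2.3448, 0.2069, -3.1034).

u_2 = (2.3448, 0.2069, -3.1034)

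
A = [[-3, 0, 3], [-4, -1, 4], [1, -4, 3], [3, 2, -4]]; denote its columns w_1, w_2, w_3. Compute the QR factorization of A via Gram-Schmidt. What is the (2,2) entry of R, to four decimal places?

q_1 = w_1/‖w_1‖ = (-3, -4, 1, 3)/5.9161 = (-0.5071, -0.6761, 0.1690, 0.5071).
r_{12} = q_1·w_2 = 1.0142.
u_2 = w_2 − 1.0142·q_1 = (0.5143, -0.3143, -4.1714, 1.4857).
r_{22} = ‖u_2‖ = 4.4689.

r_{22} = 4.4689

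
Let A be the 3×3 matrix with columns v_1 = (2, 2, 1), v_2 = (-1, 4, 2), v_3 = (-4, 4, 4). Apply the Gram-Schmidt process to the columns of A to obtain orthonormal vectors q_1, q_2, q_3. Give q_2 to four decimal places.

q_2 = (-0.7454, 0.5963, 0.2981)

v_1 = (2, 2, 1); ‖v_1‖ = 3.0000, so q_1 = (0.6667, 0.6667, 0.3333).
q_1·v_2 = 0.6667·(-1) + 0.6667·4 + 0.3333·2 = 2.6667.
u_2 = v_2 − 2.6667·q_1 = (-2.7778, 2.2222, 1.1111).
‖u_2‖ = 3.7268, so q_2 = (-0.7454, 0.5963, 0.2981).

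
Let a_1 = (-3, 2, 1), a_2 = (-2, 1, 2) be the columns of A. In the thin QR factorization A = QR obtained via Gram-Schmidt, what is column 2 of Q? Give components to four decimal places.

e_1 = a_1/‖a_1‖ = (-3, 2, 1)/3.7417 = (-0.8018, 0.5345, 0.2673).
r_{12} = e_1·a_2 = 2.6726.
u_2 = a_2 − 2.6726·e_1 = (0.1429, -0.4286, 1.2857).
‖u_2‖ = 1.3628, so e_2 = (0.1048, -0.3145, 0.9435).

e_2 = (0.1048, -0.3145, 0.9435)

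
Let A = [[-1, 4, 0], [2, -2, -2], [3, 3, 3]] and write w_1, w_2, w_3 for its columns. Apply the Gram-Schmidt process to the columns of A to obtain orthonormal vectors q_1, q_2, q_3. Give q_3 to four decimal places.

q_3 = (-0.5963, -0.7454, 0.2981)

q_1 = w_1/‖w_1‖ = (-1, 2, 3)/3.7417 = (-0.2673, 0.5345, 0.8018).
r_{12} = q_1·w_2 = 0.2673.
u_2 = w_2 − 0.2673·q_1 = (4.0714, -2.1429, 2.7857).
‖u_2‖ = 5.3785, so q_2 = (0.7570, -0.3984, 0.5179).
r_{13} = q_1·w_3 = 1.3363; r_{23} = q_2·w_3 = 2.3506.
u_3 = w_3 − 1.3363·q_1 − 2.3506·q_2 = (-1.4222, -1.7778, 0.7111).
‖u_3‖ = 2.3851, so q_3 = (-0.5963, -0.7454, 0.2981).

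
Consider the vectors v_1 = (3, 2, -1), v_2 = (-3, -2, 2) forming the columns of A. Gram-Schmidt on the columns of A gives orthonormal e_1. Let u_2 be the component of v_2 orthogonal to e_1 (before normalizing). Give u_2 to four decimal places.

u_2 = (0.2143, 0.1429, 0.9286)

v_1 = (3, 2, -1); ‖v_1‖ = 3.7417, so e_1 = (0.8018, 0.5345, -0.2673).
e_1·v_2 = 0.8018·(-3) + 0.5345·(-2) + (-0.2673)·2 = -4.0089.
u_2 = v_2 + 4.0089·e_1 = (0.2143, 0.1429, 0.9286).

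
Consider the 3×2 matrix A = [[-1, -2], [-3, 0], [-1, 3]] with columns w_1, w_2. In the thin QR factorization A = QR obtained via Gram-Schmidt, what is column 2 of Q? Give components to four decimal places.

e_2 = (-0.5820, -0.0759, 0.8097)

w_1 = (-1, -3, -1); ‖w_1‖ = 3.3166, so e_1 = (-0.3015, -0.9045, -0.3015).
e_1·w_2 = (-0.3015)·(-2) + (-0.9045)·0 + (-0.3015)·3 = -0.3015.
u_2 = w_2 + 0.3015·e_1 = (-2.0909, -0.2727, 2.9091).
‖u_2‖ = 3.5929, so e_2 = (-0.5820, -0.0759, 0.8097).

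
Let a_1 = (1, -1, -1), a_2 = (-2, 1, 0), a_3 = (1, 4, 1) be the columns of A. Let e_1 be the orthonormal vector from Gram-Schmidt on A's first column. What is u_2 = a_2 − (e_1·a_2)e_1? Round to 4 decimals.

a_1 = (1, -1, -1); ‖a_1‖ = 1.7321, so e_1 = (0.5774, -0.5774, -0.5774).
e_1·a_2 = 0.5774·(-2) + (-0.5774)·1 + (-0.5774)·0 = -1.7321.
u_2 = a_2 + 1.7321·e_1 = (-1.0000, 0.0000, -1.0000).

u_2 = (-1.0000, 0.0000, -1.0000)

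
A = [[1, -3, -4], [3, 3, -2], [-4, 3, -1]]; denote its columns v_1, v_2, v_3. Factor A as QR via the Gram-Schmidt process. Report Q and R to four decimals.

Q = [[0.1961, -0.5472, -0.8137], [0.5883, 0.7295, -0.3487], [-0.7845, 0.4104, -0.4650]], R = [[5.0990, -1.1767, -1.1767], [0.0000, 5.0612, 0.3192], [0.0000, 0.0000, 4.4174]]

v_1 = (1, 3, -4); ‖v_1‖ = 5.0990, so e_1 = (0.1961, 0.5883, -0.7845).
e_1·v_2 = 0.1961·(-3) + 0.5883·3 + (-0.7845)·3 = -1.1767.
u_2 = v_2 + 1.1767·e_1 = (-2.7692, 3.6923, 2.0769).
‖u_2‖ = 5.0612, so e_2 = (-0.5472, 0.7295, 0.4104).
e_1·v_3 = 0.1961·(-4) + 0.5883·(-2) + (-0.7845)·(-1) = -1.1767; e_2·v_3 = (-0.5472)·(-4) + 0.7295·(-2) + 0.4104·(-1) = 0.3192.
u_3 = v_3 + 1.1767·e_1 − 0.3192·e_2 = (-3.5946, -1.5405, -2.0541).
‖u_3‖ = 4.4174, so e_3 = (-0.8137, -0.3487, -0.4650).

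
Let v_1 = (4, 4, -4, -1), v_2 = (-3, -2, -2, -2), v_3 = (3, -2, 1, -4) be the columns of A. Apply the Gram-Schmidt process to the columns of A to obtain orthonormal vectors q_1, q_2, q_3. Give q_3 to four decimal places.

v_1 = (4, 4, -4, -1); ‖v_1‖ = 7.0000, so q_1 = (0.5714, 0.5714, -0.5714, -0.1429).
q_1·v_2 = 0.5714·(-3) + 0.5714·(-2) + (-0.5714)·(-2) + (-0.1429)·(-2) = -1.4286.
u_2 = v_2 + 1.4286·q_1 = (-2.1837, -1.1837, -2.8163, -2.2041).
‖u_2‖ = 4.3542, so q_2 = (-0.5015, -0.2718, -0.6468, -0.5062).
q_1·v_3 = 0.5714·3 + 0.5714·(-2) + (-0.5714)·1 + (-0.1429)·(-4) = 0.5714; q_2·v_3 = (-0.5015)·3 + (-0.2718)·(-2) + (-0.6468)·1 + (-0.5062)·(-4) = 0.4171.
u_3 = v_3 − 0.5714·q_1 − 0.4171·q_2 = (2.8827, -2.2131, 1.5963, -3.7072).
‖u_3‖ = 5.4313, so q_3 = (0.5307, -0.4075, 0.2939, -0.6826).

q_3 = (0.5307, -0.4075, 0.2939, -0.6826)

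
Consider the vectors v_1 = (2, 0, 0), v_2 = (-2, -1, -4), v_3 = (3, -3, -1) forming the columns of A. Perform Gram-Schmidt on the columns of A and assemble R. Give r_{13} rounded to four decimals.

r_{13} = 3.0000

v_1 = (2, 0, 0); ‖v_1‖ = 2.0000, so q_1 = (1.0000, 0.0000, 0.0000).
r_{13} = q_1·v_3 = 3.0000.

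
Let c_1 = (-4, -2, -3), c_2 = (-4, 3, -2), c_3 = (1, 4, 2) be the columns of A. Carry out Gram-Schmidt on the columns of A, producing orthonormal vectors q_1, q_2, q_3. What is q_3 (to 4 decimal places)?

q_1 = c_1/‖c_1‖ = (-4, -2, -3)/5.3852 = (-0.7428, -0.3714, -0.5571).
r_{12} = q_1·c_2 = 2.9711.
u_2 = c_2 − 2.9711·q_1 = (-1.7931, 4.1034, -0.3448).
‖u_2‖ = 4.4914, so q_2 = (-0.3992, 0.9136, -0.0768).
r_{13} = q_1·c_3 = -3.3425; r_{23} = q_2·c_3 = 3.1017.
u_3 = c_3 + 3.3425·q_1 − 3.1017·q_2 = (-0.2444, -0.0752, 0.3761).
‖u_3‖ = 0.4548, so q_3 = (-0.5375, -0.1654, 0.8269).

q_3 = (-0.5375, -0.1654, 0.8269)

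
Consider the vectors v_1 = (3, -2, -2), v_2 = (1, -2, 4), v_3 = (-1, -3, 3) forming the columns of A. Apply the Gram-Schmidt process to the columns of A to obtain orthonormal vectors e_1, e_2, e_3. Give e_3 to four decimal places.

e_3 = (-0.6360, -0.7420, -0.2120)

v_1 = (3, -2, -2); ‖v_1‖ = 4.1231, so e_1 = (0.7276, -0.4851, -0.4851).
e_1·v_2 = 0.7276·1 + (-0.4851)·(-2) + (-0.4851)·4 = -0.2425.
u_2 = v_2 + 0.2425·e_1 = (1.1765, -2.1176, 3.8824).
‖u_2‖ = 4.5762, so e_2 = (0.2571, -0.4628, 0.8484).
e_1·v_3 = 0.7276·(-1) + (-0.4851)·(-3) + (-0.4851)·3 = -0.7276; e_2·v_3 = 0.2571·(-1) + (-0.4628)·(-3) + 0.8484·3 = 3.6763.
u_3 = v_3 + 0.7276·e_1 − 3.6763·e_2 = (-1.4157, -1.6517, -0.4719).
‖u_3‖ = 2.2260, so e_3 = (-0.6360, -0.7420, -0.2120).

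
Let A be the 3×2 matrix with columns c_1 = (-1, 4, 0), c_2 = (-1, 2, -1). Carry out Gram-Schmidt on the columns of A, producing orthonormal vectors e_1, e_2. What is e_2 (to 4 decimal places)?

c_1 = (-1, 4, 0); ‖c_1‖ = 4.1231, so e_1 = (-0.2425, 0.9701, 0.0000).
e_1·c_2 = (-0.2425)·(-1) + 0.9701·2 + 0.0000·(-1) = 2.1828.
u_2 = c_2 − 2.1828·e_1 = (-0.4706, -0.1176, -1.0000).
‖u_2‖ = 1.1114, so e_2 = (-0.4234, -0.1059, -0.8997).

e_2 = (-0.4234, -0.1059, -0.8997)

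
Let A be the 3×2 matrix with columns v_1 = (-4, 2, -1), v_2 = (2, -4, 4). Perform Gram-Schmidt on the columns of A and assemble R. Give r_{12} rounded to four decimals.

v_1 = (-4, 2, -1); ‖v_1‖ = 4.5826, so q_1 = (-0.8729, 0.4364, -0.2182).
r_{12} = q_1·v_2 = -4.3644.

r_{12} = -4.3644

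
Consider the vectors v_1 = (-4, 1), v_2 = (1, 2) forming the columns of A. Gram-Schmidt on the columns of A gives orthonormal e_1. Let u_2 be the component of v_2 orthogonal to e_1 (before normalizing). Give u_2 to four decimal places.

u_2 = (0.5294, 2.1176)

v_1 = (-4, 1); ‖v_1‖ = 4.1231, so e_1 = (-0.9701, 0.2425).
e_1·v_2 = (-0.9701)·1 + 0.2425·2 = -0.4851.
u_2 = v_2 + 0.4851·e_1 = (0.5294, 2.1176).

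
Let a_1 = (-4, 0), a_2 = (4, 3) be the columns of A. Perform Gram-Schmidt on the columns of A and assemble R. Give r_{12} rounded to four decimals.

a_1 = (-4, 0); ‖a_1‖ = 4.0000, so q_1 = (-1.0000, 0.0000).
r_{12} = q_1·a_2 = -4.0000.

r_{12} = -4.0000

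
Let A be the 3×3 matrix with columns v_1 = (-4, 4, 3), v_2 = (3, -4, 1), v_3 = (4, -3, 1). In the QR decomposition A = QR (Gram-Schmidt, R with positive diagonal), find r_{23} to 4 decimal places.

r_{23} = 2.9747

v_1 = (-4, 4, 3); ‖v_1‖ = 6.4031, so q_1 = (-0.6247, 0.6247, 0.4685).
q_1·v_2 = (-0.6247)·3 + 0.6247·(-4) + 0.4685·1 = -3.9043.
u_2 = v_2 + 3.9043·q_1 = (0.5610, -1.5610, 2.8293).
‖u_2‖ = 3.2796, so q_2 = (0.1710, -0.4760, 0.8627).
r_{23} = q_2·v_3 = 2.9747.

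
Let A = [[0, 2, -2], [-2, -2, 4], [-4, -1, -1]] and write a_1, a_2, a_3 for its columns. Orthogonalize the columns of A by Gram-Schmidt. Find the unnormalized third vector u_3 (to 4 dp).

u_3 = (1.2414, 1.6552, -0.8276)

a_1 = (0, -2, -4); ‖a_1‖ = 4.4721, so e_1 = (0.0000, -0.4472, -0.8944).
e_1·a_2 = 0.0000·2 + (-0.4472)·(-2) + (-0.8944)·(-1) = 1.7889.
u_2 = a_2 − 1.7889·e_1 = (2.0000, -1.2000, 0.6000).
‖u_2‖ = 2.4083, so e_2 = (0.8305, -0.4983, 0.2491).
e_1·a_3 = 0.0000·(-2) + (-0.4472)·4 + (-0.8944)·(-1) = -0.8944; e_2·a_3 = 0.8305·(-2) + (-0.4983)·4 + 0.2491·(-1) = -3.9031.
u_3 = a_3 + 0.8944·e_1 + 3.9031·e_2 = (1.2414, 1.6552, -0.8276).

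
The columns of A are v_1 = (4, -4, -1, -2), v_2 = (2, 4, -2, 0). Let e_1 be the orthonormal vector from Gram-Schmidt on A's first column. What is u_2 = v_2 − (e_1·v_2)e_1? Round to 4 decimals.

v_1 = (4, -4, -1, -2); ‖v_1‖ = 6.0828, so e_1 = (0.6576, -0.6576, -0.1644, -0.3288).
e_1·v_2 = 0.6576·2 + (-0.6576)·4 + (-0.1644)·(-2) + (-0.3288)·0 = -0.9864.
u_2 = v_2 + 0.9864·e_1 = (2.6486, 3.3514, -2.1622, -0.3243).

u_2 = (2.6486, 3.3514, -2.1622, -0.3243)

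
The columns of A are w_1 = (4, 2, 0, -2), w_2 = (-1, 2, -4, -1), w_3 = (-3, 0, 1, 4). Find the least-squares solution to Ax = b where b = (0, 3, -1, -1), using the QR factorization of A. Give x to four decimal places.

w_1 = (4, 2, 0, -2); ‖w_1‖ = 4.8990, so q_1 = (0.8165, 0.4082, 0.0000, -0.4082).
q_1·w_2 = 0.8165·(-1) + 0.4082·2 + 0.0000·(-4) + (-0.4082)·(-1) = 0.4082.
u_2 = w_2 − 0.4082·q_1 = (-1.3333, 1.8333, -4.0000, -0.8333).
‖u_2‖ = 4.6726, so q_2 = (-0.2854, 0.3924, -0.8561, -0.1783).
q_1·w_3 = 0.8165·(-3) + 0.4082·0 + 0.0000·1 + (-0.4082)·4 = -4.0825; q_2·w_3 = (-0.2854)·(-3) + 0.3924·0 + (-0.8561)·1 + (-0.1783)·4 = -0.7134.
u_3 = w_3 + 4.0825·q_1 + 0.7134·q_2 = (0.1298, 1.9466, 0.3893, 2.2061).
‖u_3‖ = 2.9706, so q_3 = (0.0437, 0.6553, 0.1311, 0.7426).
Qᵀb = (1.6330, 2.2115, 1.0921).
Back-substitute: x_3 = 1.0921/2.9706 = 0.3676.
x_2 = (2.2115 + 0.7134·0.3676)/4.6726 = 0.5294.
x_1 = (1.6330 − 0.4082·0.5294 + 4.0825·0.3676)/4.8990 = 0.5956.

x = (0.5956, 0.5294, 0.3676)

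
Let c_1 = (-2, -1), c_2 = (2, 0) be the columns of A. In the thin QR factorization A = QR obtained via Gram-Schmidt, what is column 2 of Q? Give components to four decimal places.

e_1 = c_1/‖c_1‖ = (-2, -1)/2.2361 = (-0.8944, -0.4472).
r_{12} = e_1·c_2 = -1.7889.
u_2 = c_2 + 1.7889·e_1 = (0.4000, -0.8000).
‖u_2‖ = 0.8944, so e_2 = (0.4472, -0.8944).

e_2 = (0.4472, -0.8944)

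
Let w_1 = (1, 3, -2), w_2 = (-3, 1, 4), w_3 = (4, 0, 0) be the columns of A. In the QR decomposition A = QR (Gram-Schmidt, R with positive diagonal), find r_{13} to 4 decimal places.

r_{13} = 1.0690

q_1 = w_1/‖w_1‖ = (1, 3, -2)/3.7417 = (0.2673, 0.8018, -0.5345).
r_{13} = q_1·w_3 = 1.0690.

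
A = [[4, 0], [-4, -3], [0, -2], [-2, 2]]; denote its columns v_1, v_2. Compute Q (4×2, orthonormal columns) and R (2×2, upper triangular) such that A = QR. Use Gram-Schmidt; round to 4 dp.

v_1 = (4, -4, 0, -2); ‖v_1‖ = 6.0000, so e_1 = (0.6667, -0.6667, 0.0000, -0.3333).
e_1·v_2 = 0.6667·0 + (-0.6667)·(-3) + 0.0000·(-2) + (-0.3333)·2 = 1.3333.
u_2 = v_2 − 1.3333·e_1 = (-0.8889, -2.1111, -2.0000, 2.4444).
‖u_2‖ = 3.9016, so e_2 = (-0.2278, -0.5411, -0.5126, 0.6265).

Q = [[0.6667, -0.2278], [-0.6667, -0.5411], [0.0000, -0.5126], [-0.3333, 0.6265]], R = [[6.0000, 1.3333], [0.0000, 3.9016]]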